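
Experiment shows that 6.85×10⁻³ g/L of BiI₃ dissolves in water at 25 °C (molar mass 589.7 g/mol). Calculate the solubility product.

Ksp = 4.92×10⁻¹⁹

s = (6.85×10⁻³ g L⁻¹)/(589.7 g mol⁻¹) = 1.1616×10⁻⁵ M
BiI₃(s) ⇌ Bi³⁺(aq) + 3 I⁻(aq)
If s mol/L of BiI₃ dissolves, [Bi³⁺] = s and [I⁻] = 3s.
Ksp = [Bi³⁺][I⁻]^3 = s · (3s)^3 = 27s^4
Ksp = 27 × (1.1616×10⁻⁵)^4 = 4.92×10⁻¹⁹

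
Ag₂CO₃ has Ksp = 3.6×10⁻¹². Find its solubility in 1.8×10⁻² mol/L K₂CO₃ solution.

Ag₂CO₃(s) ⇌ 2 Ag⁺(aq) + CO₃²⁻(aq)
CO₃²⁻ is already present at 1.8×10⁻² mol/L. If s mol/L of Ag₂CO₃ dissolves, [Ag⁺] = 2s while [CO₃²⁻] ≈ 1.8×10⁻² mol/L.
Ksp = [Ag⁺]^2[CO₃²⁻] = (2s)^2(1.8×10⁻²)
(2s)^2 = 3.6×10⁻¹² / (1.8×10⁻²) = 2.0×10⁻¹⁰
s = 7.1×10⁻⁶ mol/L

7.1×10⁻⁶ M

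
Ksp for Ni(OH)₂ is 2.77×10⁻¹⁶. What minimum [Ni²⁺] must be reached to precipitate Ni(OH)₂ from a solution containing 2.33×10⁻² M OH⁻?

5.10×10⁻¹³ M

Each salt precipitates once Q = Ksp for that salt.
Ni(OH)₂(s) ⇌ Ni²⁺(aq) + 2 OH⁻(aq)
Ksp = [Ni²⁺][OH⁻]^2 = [Ni²⁺](2.33×10⁻²)^2
[Ni²⁺] = 2.77×10⁻¹⁶ / (2.33×10⁻²)^2 = 5.10×10⁻¹³
[Ni²⁺] = 5.10×10⁻¹³ M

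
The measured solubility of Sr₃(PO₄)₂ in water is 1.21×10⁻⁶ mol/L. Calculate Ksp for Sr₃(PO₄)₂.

Ksp = 2.80×10⁻²⁸

Sr₃(PO₄)₂(s) ⇌ 3 Sr²⁺(aq) + 2 PO₄³⁻(aq)
If s mol/L of Sr₃(PO₄)₂ dissolves, [Sr²⁺] = 3s and [PO₄³⁻] = 2s.
Ksp = [Sr²⁺]^3[PO₄³⁻]^2 = (3s)^3 · (2s)^2 = 108s^5
Ksp = 108 × (1.21×10⁻⁶)^5 = 2.80×10⁻²⁸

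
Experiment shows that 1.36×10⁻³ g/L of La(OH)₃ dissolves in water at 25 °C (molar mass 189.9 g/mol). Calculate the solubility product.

s = (1.36×10⁻³ g L⁻¹)/(189.9 g mol⁻¹) = 7.1617×10⁻⁶ M
La(OH)₃(s) ⇌ La³⁺(aq) + 3 OH⁻(aq)
Call the molar solubility s, so that [La³⁺] = s and [OH⁻] = 3s.
Ksp = [La³⁺][OH⁻]^3 = s · (3s)^3 = 27s^4
Ksp = 27 × (7.1617×10⁻⁶)^4 = 7.10×10⁻²⁰

Ksp = 7.10×10⁻²⁰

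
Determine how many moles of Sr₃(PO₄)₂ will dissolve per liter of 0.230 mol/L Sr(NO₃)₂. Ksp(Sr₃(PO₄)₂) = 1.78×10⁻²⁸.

6.05×10⁻¹⁴ M

Sr₃(PO₄)₂(s) ⇌ 3 Sr²⁺(aq) + 2 PO₄³⁻(aq)
Let s be the solubility of Sr₃(PO₄)₂ here. The common ion gives [Sr²⁺] ≈ 0.230 mol/L, and [PO₄³⁻] = 2s.
Ksp = [Sr²⁺]^3[PO₄³⁻]^2 = (0.230)^3(2s)^2
(2s)^2 = 1.78×10⁻²⁸ / (0.230)^3 = 1.46×10⁻²⁶
s = 6.05×10⁻¹⁴ mol/L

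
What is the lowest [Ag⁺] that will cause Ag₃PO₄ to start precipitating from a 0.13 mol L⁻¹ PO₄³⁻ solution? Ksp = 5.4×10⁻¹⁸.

The threshold for precipitation is Q = Ksp.
Ag₃PO₄(s) ⇌ 3 Ag⁺(aq) + PO₄³⁻(aq)
Ksp = [Ag⁺]^3[PO₄³⁻] = [Ag⁺]^3(0.13)
[Ag⁺]^3 = 5.4×10⁻¹⁸ / (0.13) = 4.2×10⁻¹⁷
[Ag⁺] = 3.5×10⁻⁶ mol L⁻¹

3.5×10⁻⁶ M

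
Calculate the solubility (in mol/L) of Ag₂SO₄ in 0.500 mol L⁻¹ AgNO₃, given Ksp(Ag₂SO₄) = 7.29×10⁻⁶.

Ag₂SO₄(s) ⇌ 2 Ag⁺(aq) + SO₄²⁻(aq)
The solution already contains Ag⁺ at 0.500 mol L⁻¹. Let s be the molar solubility of Ag₂SO₄.
[Ag⁺] ≈ 0.500 mol L⁻¹ (common ion dominates); [SO₄²⁻] = s.
Ksp = [Ag⁺]^2[SO₄²⁻] = (0.500)^2s
s = 7.29×10⁻⁶ / (0.500)^2 = 2.92×10⁻⁵
s = 2.92×10⁻⁵ mol L⁻¹

2.92×10⁻⁵ M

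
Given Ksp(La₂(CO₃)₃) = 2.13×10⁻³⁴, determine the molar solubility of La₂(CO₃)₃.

La₂(CO₃)₃(s) ⇌ 2 La³⁺(aq) + 3 CO₃²⁻(aq)
Call the molar solubility s, so that [La³⁺] = 2s and [CO₃²⁻] = 3s.
Ksp = [La³⁺]^2[CO₃²⁻]^3 = (2s)^2 · (3s)^3 = 108s^5
108s^5 = 2.13×10⁻³⁴  ⇒  s^5 = 1.97×10⁻³⁶
Taking the 5th root, s = 7.23×10⁻⁸ mol/L.

7.23×10⁻⁸ M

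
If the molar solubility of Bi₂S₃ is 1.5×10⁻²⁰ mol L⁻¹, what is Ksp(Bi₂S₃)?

Ksp = 8.2×10⁻⁹⁸

Bi₂S₃(s) ⇌ 2 Bi³⁺(aq) + 3 S²⁻(aq)
If s mol/L of Bi₂S₃ dissolves, [Bi³⁺] = 2s and [S²⁻] = 3s.
Ksp = [Bi³⁺]^2[S²⁻]^3 = (2s)^2 · (3s)^3 = 108s^5
Ksp = 108 × (1.5×10⁻²⁰)^5 = 8.2×10⁻⁹⁸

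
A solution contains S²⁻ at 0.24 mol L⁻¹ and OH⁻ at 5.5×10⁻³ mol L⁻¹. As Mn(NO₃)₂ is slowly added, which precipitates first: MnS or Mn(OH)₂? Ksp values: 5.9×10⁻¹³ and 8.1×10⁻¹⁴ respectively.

MnS

Precipitation begins when Q = Ksp.
For MnS: [Mn²⁺] = (Ksp/[S²⁻]) = 2.5×10⁻¹² mol L⁻¹
For Mn(OH)₂: [Mn²⁺] = (Ksp/[OH⁻]^2) = 2.7×10⁻⁹ mol L⁻¹
The smaller threshold [Mn²⁺] is reached first, so MnS precipitates first.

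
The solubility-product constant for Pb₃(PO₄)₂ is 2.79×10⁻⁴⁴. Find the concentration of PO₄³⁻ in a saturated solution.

1.53×10⁻⁹ M

Pb₃(PO₄)₂(s) ⇌ 3 Pb²⁺(aq) + 2 PO₄³⁻(aq)
Let s be the molar solubility. Then [Pb²⁺] = 3s and [PO₄³⁻] = 2s.
Ksp = [Pb²⁺]^3[PO₄³⁻]^2 = (3s)^3 · (2s)^2 = 108s^5 = 2.79×10⁻⁴⁴
s = 7.63×10⁻¹⁰ mol/L
[PO₄³⁻] = 2s = 1.53×10⁻⁹ mol/L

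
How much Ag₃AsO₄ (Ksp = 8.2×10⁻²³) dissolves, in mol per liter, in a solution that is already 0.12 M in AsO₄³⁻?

2.9×10⁻⁸ M

Ag₃AsO₄(s) ⇌ 3 Ag⁺(aq) + AsO₄³⁻(aq)
With AsO₄³⁻ already at 0.12 M and s small, take [AsO₄³⁻] ≈ 0.12 M and [Ag⁺] = 3s.
Ksp = [Ag⁺]^3[AsO₄³⁻] = (3s)^3(0.12)
(3s)^3 = 8.2×10⁻²³ / (0.12) = 6.8×10⁻²²
s = 2.9×10⁻⁸ M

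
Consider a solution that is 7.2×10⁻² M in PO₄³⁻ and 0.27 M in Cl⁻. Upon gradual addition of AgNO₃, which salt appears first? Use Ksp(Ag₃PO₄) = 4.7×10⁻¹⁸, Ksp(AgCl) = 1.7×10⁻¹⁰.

Precipitation begins when Q = Ksp.
For Ag₃PO₄: [Ag⁺] = (Ksp/[PO₄³⁻])^(1/3) = 4.0×10⁻⁶ M
For AgCl: [Ag⁺] = (Ksp/[Cl⁻]) = 6.3×10⁻¹⁰ M
The smaller threshold [Ag⁺] is reached first, so AgCl precipitates first.

AgCl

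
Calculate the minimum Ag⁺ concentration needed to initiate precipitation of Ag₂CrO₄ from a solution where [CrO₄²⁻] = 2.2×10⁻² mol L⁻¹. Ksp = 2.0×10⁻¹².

9.5×10⁻⁶ M

Precipitation begins when Q = Ksp.
Ag₂CrO₄(s) ⇌ 2 Ag⁺(aq) + CrO₄²⁻(aq)
Ksp = [Ag⁺]^2[CrO₄²⁻] = [Ag⁺]^2(2.2×10⁻²)
[Ag⁺]^2 = 2.0×10⁻¹² / (2.2×10⁻²) = 9.1×10⁻¹¹
[Ag⁺] = 9.5×10⁻⁶ mol L⁻¹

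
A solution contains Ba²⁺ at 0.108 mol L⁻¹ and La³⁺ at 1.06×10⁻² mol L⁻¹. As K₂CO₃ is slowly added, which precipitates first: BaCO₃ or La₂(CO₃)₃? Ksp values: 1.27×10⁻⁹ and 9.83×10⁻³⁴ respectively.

La₂(CO₃)₃

Each salt precipitates once Q = Ksp for that salt.
For BaCO₃: [CO₃²⁻] = (Ksp/[Ba²⁺]) = 1.18×10⁻⁸ mol L⁻¹
For La₂(CO₃)₃: [CO₃²⁻] = (Ksp/[La³⁺]^2)^(1/3) = 2.06×10⁻¹⁰ mol L⁻¹
Since La₂(CO₃)₃ needs less CO₃²⁻ to reach saturation, it precipitates first.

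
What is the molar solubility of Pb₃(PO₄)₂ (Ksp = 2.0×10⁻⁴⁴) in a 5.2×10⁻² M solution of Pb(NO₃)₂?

6.0×10⁻²¹ M

Pb₃(PO₄)₂(s) ⇌ 3 Pb²⁺(aq) + 2 PO₄³⁻(aq)
Pb²⁺ is already present at 5.2×10⁻² M. If s mol/L of Pb₃(PO₄)₂ dissolves, [PO₄³⁻] = 2s while [Pb²⁺] ≈ 5.2×10⁻² M.
Ksp = [Pb²⁺]^3[PO₄³⁻]^2 = (5.2×10⁻²)^3(2s)^2
(2s)^2 = 2.0×10⁻⁴⁴ / (5.2×10⁻²)^3 = 1.4×10⁻⁴⁰
s = 6.0×10⁻²¹ M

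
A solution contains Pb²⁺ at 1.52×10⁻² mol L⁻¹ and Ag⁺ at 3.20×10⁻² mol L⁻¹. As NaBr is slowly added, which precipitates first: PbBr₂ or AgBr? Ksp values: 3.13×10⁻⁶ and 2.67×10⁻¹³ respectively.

AgBr

Each salt precipitates once Q = Ksp for that salt.
For PbBr₂: [Br⁻] = (Ksp/[Pb²⁺])^(1/2) = 1.43×10⁻² mol L⁻¹
For AgBr: [Br⁻] = (Ksp/[Ag⁺]) = 8.34×10⁻¹² mol L⁻¹
AgBr requires the lower [Br⁻], so it precipitates first.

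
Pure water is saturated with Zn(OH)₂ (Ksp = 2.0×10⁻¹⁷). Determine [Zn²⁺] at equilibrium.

Zn(OH)₂(s) ⇌ Zn²⁺(aq) + 2 OH⁻(aq)
With molar solubility s: [Zn²⁺] = s, [OH⁻] = 2s.
Ksp = [Zn²⁺][OH⁻]^2 = s · (2s)^2 = 4s^3 = 2.0×10⁻¹⁷
s = 1.7×10⁻⁶ M
[Zn²⁺] = s = 1.7×10⁻⁶ M

1.7×10⁻⁶ M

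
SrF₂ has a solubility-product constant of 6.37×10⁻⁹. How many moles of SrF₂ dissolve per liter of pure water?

1.17×10⁻³ M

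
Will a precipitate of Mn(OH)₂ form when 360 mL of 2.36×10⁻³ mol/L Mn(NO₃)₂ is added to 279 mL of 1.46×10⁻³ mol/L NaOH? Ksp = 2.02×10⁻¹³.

Total volume after mixing = 360 + 279 = 639 mL.
[Mn²⁺] = (2.36×10⁻³)(360)/639 = 1.33×10⁻³ mol/L
[OH⁻] = (1.46×10⁻³)(279)/639 = 6.37×10⁻⁴ mol/L
Q = [Mn²⁺][OH⁻]^2 = 5.40×10⁻¹⁰
Since Q (5.40×10⁻¹⁰) exceeds Ksp (2.02×10⁻¹³), Mn(OH)₂ will precipitate.

Yes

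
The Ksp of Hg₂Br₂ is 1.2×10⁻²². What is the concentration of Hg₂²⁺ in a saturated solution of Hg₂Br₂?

3.1×10⁻⁸ M

Hg₂Br₂(s) ⇌ Hg₂²⁺(aq) + 2 Br⁻(aq)
If s mol/L of Hg₂Br₂ dissolves, [Hg₂²⁺] = s and [Br⁻] = 2s.
Ksp = [Hg₂²⁺][Br⁻]^2 = s · (2s)^2 = 4s^3 = 1.2×10⁻²²
s = 3.1×10⁻⁸ M
[Hg₂²⁺] = s = 3.1×10⁻⁸ M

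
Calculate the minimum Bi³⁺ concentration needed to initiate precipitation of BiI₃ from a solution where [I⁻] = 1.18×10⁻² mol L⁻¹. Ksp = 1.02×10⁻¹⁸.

6.21×10⁻¹³ M

Precipitation of each salt begins when its ion product equals Ksp.
BiI₃(s) ⇌ Bi³⁺(aq) + 3 I⁻(aq)
Ksp = [Bi³⁺][I⁻]^3 = [Bi³⁺](1.18×10⁻²)^3
[Bi³⁺] = 1.02×10⁻¹⁸ / (1.18×10⁻²)^3 = 6.21×10⁻¹³
[Bi³⁺] = 6.21×10⁻¹³ mol L⁻¹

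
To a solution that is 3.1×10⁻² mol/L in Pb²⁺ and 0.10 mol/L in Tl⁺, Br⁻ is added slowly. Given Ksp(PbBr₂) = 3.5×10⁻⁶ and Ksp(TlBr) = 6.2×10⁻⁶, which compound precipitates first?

TlBr

Precipitation of each salt begins when its ion product equals Ksp.
For PbBr₂: [Br⁻] = (Ksp/[Pb²⁺])^(1/2) = 1.1×10⁻² mol/L
For TlBr: [Br⁻] = (Ksp/[Tl⁺]) = 6.2×10⁻⁵ mol/L
Since TlBr needs less Br⁻ to reach saturation, it precipitates first.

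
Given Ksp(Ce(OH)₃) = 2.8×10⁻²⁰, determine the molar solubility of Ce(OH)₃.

5.7×10⁻⁶ M

Ce(OH)₃(s) ⇌ Ce³⁺(aq) + 3 OH⁻(aq)
Call the molar solubility s, so that [Ce³⁺] = s and [OH⁻] = 3s.
Ksp = [Ce³⁺][OH⁻]^3 = s · (3s)^3 = 27s^4
27s^4 = 2.8×10⁻²⁰  ⇒  s^4 = 1.0×10⁻²¹
s = (1.0×10⁻²¹)^(1/4) = 5.7×10⁻⁶ mol/L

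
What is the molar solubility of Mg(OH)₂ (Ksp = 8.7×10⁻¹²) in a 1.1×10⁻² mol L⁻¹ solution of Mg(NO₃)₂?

1.4×10⁻⁵ M

Mg(OH)₂(s) ⇌ Mg²⁺(aq) + 2 OH⁻(aq)
With Mg²⁺ already at 1.1×10⁻² mol L⁻¹ and s small, take [Mg²⁺] ≈ 1.1×10⁻² mol L⁻¹ and [OH⁻] = 2s.
Ksp = [Mg²⁺][OH⁻]^2 = (1.1×10⁻²)(2s)^2
(2s)^2 = 8.7×10⁻¹² / (1.1×10⁻²) = 7.9×10⁻¹⁰
s = 1.4×10⁻⁵ mol L⁻¹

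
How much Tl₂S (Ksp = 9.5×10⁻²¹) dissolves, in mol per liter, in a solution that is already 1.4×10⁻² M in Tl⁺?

4.8×10⁻¹⁷ M

Tl₂S(s) ⇌ 2 Tl⁺(aq) + S²⁻(aq)
Let s be the solubility of Tl₂S here. The common ion gives [Tl⁺] ≈ 1.4×10⁻² M, and [S²⁻] = s.
Ksp = [Tl⁺]^2[S²⁻] = (1.4×10⁻²)^2s
s = 9.5×10⁻²¹ / (1.4×10⁻²)^2 = 4.8×10⁻¹⁷
s = 4.8×10⁻¹⁷ M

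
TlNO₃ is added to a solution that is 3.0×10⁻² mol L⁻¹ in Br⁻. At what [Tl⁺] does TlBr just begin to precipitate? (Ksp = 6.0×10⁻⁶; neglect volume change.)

The threshold for precipitation is Q = Ksp.
TlBr(s) ⇌ Tl⁺(aq) + Br⁻(aq)
Ksp = [Tl⁺][Br⁻] = [Tl⁺](3.0×10⁻²)
[Tl⁺] = 6.0×10⁻⁶ / (3.0×10⁻²) = 2.0×10⁻⁴
[Tl⁺] = 2.0×10⁻⁴ mol L⁻¹

2.0×10⁻⁴ M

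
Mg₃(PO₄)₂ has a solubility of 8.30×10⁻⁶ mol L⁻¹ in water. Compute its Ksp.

Ksp = 4.25×10⁻²⁴

Mg₃(PO₄)₂(s) ⇌ 3 Mg²⁺(aq) + 2 PO₄³⁻(aq)
Call the molar solubility s, so that [Mg²⁺] = 3s and [PO₄³⁻] = 2s.
Ksp = [Mg²⁺]^3[PO₄³⁻]^2 = (3s)^3 · (2s)^2 = 108s^5
Ksp = 108 × (8.30×10⁻⁶)^5 = 4.25×10⁻²⁴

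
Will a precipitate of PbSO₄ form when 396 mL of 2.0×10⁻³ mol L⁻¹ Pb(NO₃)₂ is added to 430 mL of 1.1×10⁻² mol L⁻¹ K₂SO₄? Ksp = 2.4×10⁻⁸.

Total volume after mixing = 396 + 430 = 826 mL.
[Pb²⁺] = (2.0×10⁻³)(396)/826 = 9.6×10⁻⁴ mol L⁻¹
[SO₄²⁻] = (1.1×10⁻²)(430)/826 = 5.7×10⁻³ mol L⁻¹
Q = [Pb²⁺][SO₄²⁻] = 5.5×10⁻⁶
Q = 5.5×10⁻⁶ > Ksp = 2.4×10⁻⁸, so the solution is supersaturated and PbSO₄ precipitates.

Yes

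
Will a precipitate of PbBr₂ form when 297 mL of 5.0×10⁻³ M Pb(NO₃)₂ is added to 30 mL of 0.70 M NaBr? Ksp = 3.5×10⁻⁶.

Yes

The combined volume is 327 mL.
[Pb²⁺] = (5.0×10⁻³)(297)/327 = 4.5×10⁻³ M
[Br⁻] = (0.70)(30)/327 = 6.4×10⁻² M
Q = [Pb²⁺][Br⁻]^2 = 1.9×10⁻⁵
Since Q (1.9×10⁻⁵) exceeds Ksp (3.5×10⁻⁶), PbBr₂ will precipitate.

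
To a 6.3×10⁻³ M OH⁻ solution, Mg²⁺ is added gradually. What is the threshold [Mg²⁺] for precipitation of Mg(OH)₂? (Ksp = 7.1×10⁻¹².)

1.8×10⁻⁷ M

The threshold for precipitation is Q = Ksp.
Mg(OH)₂(s) ⇌ Mg²⁺(aq) + 2 OH⁻(aq)
Ksp = [Mg²⁺][OH⁻]^2 = [Mg²⁺](6.3×10⁻³)^2
[Mg²⁺] = 7.1×10⁻¹² / (6.3×10⁻³)^2 = 1.8×10⁻⁷
[Mg²⁺] = 1.8×10⁻⁷ M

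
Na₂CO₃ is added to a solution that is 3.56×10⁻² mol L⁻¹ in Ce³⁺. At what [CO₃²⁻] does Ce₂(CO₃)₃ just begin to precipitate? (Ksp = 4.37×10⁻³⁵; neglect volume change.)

3.25×10⁻¹¹ M

Precipitation of each salt begins when its ion product equals Ksp.
Ce₂(CO₃)₃(s) ⇌ 2 Ce³⁺(aq) + 3 CO₃²⁻(aq)
Ksp = [Ce³⁺]^2[CO₃²⁻]^3 = [CO₃²⁻]^3(3.56×10⁻²)^2
[CO₃²⁻]^3 = 4.37×10⁻³⁵ / (3.56×10⁻²)^2 = 3.45×10⁻³²
[CO₃²⁻] = 3.25×10⁻¹¹ mol L⁻¹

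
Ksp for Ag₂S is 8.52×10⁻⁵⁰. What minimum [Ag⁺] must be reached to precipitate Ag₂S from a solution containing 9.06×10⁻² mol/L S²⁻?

9.70×10⁻²⁵ M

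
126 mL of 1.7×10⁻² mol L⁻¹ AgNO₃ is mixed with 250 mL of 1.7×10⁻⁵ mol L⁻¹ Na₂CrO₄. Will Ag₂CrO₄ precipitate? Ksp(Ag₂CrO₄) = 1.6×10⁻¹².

Yes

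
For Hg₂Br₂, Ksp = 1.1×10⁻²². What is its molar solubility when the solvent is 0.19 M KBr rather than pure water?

Hg₂Br₂(s) ⇌ Hg₂²⁺(aq) + 2 Br⁻(aq)
The solution already contains Br⁻ at 0.19 M. Let s be the molar solubility of Hg₂Br₂.
[Br⁻] ≈ 0.19 M (common ion dominates); [Hg₂²⁺] = s.
Ksp = [Hg₂²⁺][Br⁻]^2 = s(0.19)^2
s = 1.1×10⁻²² / (0.19)^2 = 3.0×10⁻²¹
s = 3.0×10⁻²¹ M

3.0×10⁻²¹ M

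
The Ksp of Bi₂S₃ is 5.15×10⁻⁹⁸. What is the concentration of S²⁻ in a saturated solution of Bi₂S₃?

4.10×10⁻²⁰ M

Bi₂S₃(s) ⇌ 2 Bi³⁺(aq) + 3 S²⁻(aq)
With molar solubility s: [Bi³⁺] = 2s, [S²⁻] = 3s.
Ksp = [Bi³⁺]^2[S²⁻]^3 = (2s)^2 · (3s)^3 = 108s^5 = 5.15×10⁻⁹⁸
s = 1.37×10⁻²⁰ M
[S²⁻] = 3s = 4.10×10⁻²⁰ M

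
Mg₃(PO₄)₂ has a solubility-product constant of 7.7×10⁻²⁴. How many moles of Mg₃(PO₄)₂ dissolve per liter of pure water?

Mg₃(PO₄)₂(s) ⇌ 3 Mg²⁺(aq) + 2 PO₄³⁻(aq)
If s mol/L of Mg₃(PO₄)₂ dissolves, [Mg²⁺] = 3s and [PO₄³⁻] = 2s.
Ksp = [Mg²⁺]^3[PO₄³⁻]^2 = (3s)^3 · (2s)^2 = 108s^5
108s^5 = 7.7×10⁻²⁴  ⇒  s^5 = 7.1×10⁻²⁶
Taking the 5th root, s = 9.3×10⁻⁶ mol L⁻¹.

9.3×10⁻⁶ M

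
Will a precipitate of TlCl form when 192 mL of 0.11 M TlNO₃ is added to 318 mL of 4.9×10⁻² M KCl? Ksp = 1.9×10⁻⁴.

Yes

The combined volume is 510 mL.
[Tl⁺] = (0.11)(192)/510 = 4.1×10⁻² M
[Cl⁻] = (4.9×10⁻²)(318)/510 = 3.1×10⁻² M
Q = [Tl⁺][Cl⁻] = 1.3×10⁻³
Because Q > Ksp (1.3×10⁻³ vs 1.9×10⁻⁴), a precipitate of TlCl forms.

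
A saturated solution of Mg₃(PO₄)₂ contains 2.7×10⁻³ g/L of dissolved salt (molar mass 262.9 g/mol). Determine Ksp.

s = (2.7×10⁻³ g L⁻¹)/(262.9 g mol⁻¹) = 1.027×10⁻⁵ M
Mg₃(PO₄)₂(s) ⇌ 3 Mg²⁺(aq) + 2 PO₄³⁻(aq)
If s mol/L of Mg₃(PO₄)₂ dissolves, [Mg²⁺] = 3s and [PO₄³⁻] = 2s.
Ksp = [Mg²⁺]^3[PO₄³⁻]^2 = (3s)^3 · (2s)^2 = 108s^5
Ksp = 108 × (1.027×10⁻⁵)^5 = 1.2×10⁻²³

Ksp = 1.2×10⁻²³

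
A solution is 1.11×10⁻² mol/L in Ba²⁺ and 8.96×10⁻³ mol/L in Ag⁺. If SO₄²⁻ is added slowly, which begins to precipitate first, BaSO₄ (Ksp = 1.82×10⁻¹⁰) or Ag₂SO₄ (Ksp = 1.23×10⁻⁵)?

Each salt precipitates once Q = Ksp for that salt.
For BaSO₄: [SO₄²⁻] = (Ksp/[Ba²⁺]) = 1.64×10⁻⁸ mol/L
For Ag₂SO₄: [SO₄²⁻] = (Ksp/[Ag⁺]^2) = 0.153 mol/L
The smaller threshold [SO₄²⁻] is reached first, so BaSO₄ precipitates first.

BaSO₄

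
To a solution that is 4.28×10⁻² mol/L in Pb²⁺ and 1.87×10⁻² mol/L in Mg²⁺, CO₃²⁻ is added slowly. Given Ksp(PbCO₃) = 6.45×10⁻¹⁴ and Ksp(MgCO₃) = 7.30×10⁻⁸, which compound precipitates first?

PbCO₃

Each salt precipitates once Q = Ksp for that salt.
For PbCO₃: [CO₃²⁻] = (Ksp/[Pb²⁺]) = 1.51×10⁻¹² mol/L
For MgCO₃: [CO₃²⁻] = (Ksp/[Mg²⁺]) = 3.90×10⁻⁶ mol/L
The smaller threshold [CO₃²⁻] is reached first, so PbCO₃ precipitates first.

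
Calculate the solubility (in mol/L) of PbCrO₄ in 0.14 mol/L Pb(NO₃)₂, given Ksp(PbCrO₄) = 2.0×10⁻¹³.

PbCrO₄(s) ⇌ Pb²⁺(aq) + CrO₄²⁻(aq)
Pb²⁺ is already present at 0.14 mol/L. If s mol/L of PbCrO₄ dissolves, [CrO₄²⁻] = s while [Pb²⁺] ≈ 0.14 mol/L.
Ksp = [Pb²⁺][CrO₄²⁻] = (0.14)s
s = 2.0×10⁻¹³ / (0.14) = 1.4×10⁻¹²
s = 1.4×10⁻¹² mol/L

1.4×10⁻¹² M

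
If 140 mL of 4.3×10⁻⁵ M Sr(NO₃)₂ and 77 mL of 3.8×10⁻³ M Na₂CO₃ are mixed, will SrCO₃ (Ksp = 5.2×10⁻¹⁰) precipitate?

Yes

Total volume after mixing = 140 + 77 = 217 mL.
[Sr²⁺] = (4.3×10⁻⁵)(140)/217 = 2.8×10⁻⁵ M
[CO₃²⁻] = (3.8×10⁻³)(77)/217 = 1.3×10⁻³ M
Q = [Sr²⁺][CO₃²⁻] = 3.7×10⁻⁸
Because Q > Ksp (3.7×10⁻⁸ vs 5.2×10⁻¹⁰), a precipitate of SrCO₃ forms.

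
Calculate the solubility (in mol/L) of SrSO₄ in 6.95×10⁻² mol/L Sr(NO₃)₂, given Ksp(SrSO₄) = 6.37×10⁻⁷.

SrSO₄(s) ⇌ Sr²⁺(aq) + SO₄²⁻(aq)
Let s be the solubility of SrSO₄ here. The common ion gives [Sr²⁺] ≈ 6.95×10⁻² mol/L, and [SO₄²⁻] = s.
Ksp = [Sr²⁺][SO₄²⁻] = (6.95×10⁻²)s
s = 6.37×10⁻⁷ / (6.95×10⁻²) = 9.17×10⁻⁶
s = 9.17×10⁻⁶ mol/L

9.17×10⁻⁶ M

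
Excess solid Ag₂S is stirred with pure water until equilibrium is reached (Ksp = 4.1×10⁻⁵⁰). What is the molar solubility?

Ag₂S(s) ⇌ 2 Ag⁺(aq) + S²⁻(aq)
Call the molar solubility s, so that [Ag⁺] = 2s and [S²⁻] = s.
Ksp = [Ag⁺]^2[S²⁻] = (2s)^2 · s = 4s^3
4s^3 = 4.1×10⁻⁵⁰  ⇒  s^3 = 1.0×10⁻⁵⁰
s = (1.0×10⁻⁵⁰)^(1/3) = 2.2×10⁻¹⁷ mol/L

2.2×10⁻¹⁷ M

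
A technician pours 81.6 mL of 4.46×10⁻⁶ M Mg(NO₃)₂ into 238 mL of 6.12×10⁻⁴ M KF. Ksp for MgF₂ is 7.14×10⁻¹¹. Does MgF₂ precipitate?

No

The combined volume is 319.6 mL.
[Mg²⁺] = (4.46×10⁻⁶)(81.6)/319.6 = 1.14×10⁻⁶ M
[F⁻] = (6.12×10⁻⁴)(238)/319.6 = 4.56×10⁻⁴ M
Q = [Mg²⁺][F⁻]^2 = 2.37×10⁻¹³
Since Q (2.37×10⁻¹³) is less than Ksp (7.14×10⁻¹¹), no MgF₂ precipitates.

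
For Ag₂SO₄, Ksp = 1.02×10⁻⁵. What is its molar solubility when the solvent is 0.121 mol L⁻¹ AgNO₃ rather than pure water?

Ag₂SO₄(s) ⇌ 2 Ag⁺(aq) + SO₄²⁻(aq)
With Ag⁺ already at 0.121 mol L⁻¹ and s small, take [Ag⁺] ≈ 0.121 mol L⁻¹ and [SO₄²⁻] = s.
Ksp = [Ag⁺]^2[SO₄²⁻] = (0.121)^2s
s = 1.02×10⁻⁵ / (0.121)^2 = 6.97×10⁻⁴
s = 6.97×10⁻⁴ mol L⁻¹

6.97×10⁻⁴ M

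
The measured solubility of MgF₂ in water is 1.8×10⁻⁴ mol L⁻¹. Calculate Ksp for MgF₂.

Ksp = 2.3×10⁻¹¹

MgF₂(s) ⇌ Mg²⁺(aq) + 2 F⁻(aq)
If s mol/L of MgF₂ dissolves, [Mg²⁺] = s and [F⁻] = 2s.
Ksp = [Mg²⁺][F⁻]^2 = s · (2s)^2 = 4s^3
Ksp = 4 × (1.8×10⁻⁴)^3 = 2.3×10⁻¹¹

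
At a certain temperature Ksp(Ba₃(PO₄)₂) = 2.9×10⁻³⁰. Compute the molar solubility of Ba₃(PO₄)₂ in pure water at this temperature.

4.9×10⁻⁷ M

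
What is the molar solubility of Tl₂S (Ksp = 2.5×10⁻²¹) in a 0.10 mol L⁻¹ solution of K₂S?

7.9×10⁻¹¹ M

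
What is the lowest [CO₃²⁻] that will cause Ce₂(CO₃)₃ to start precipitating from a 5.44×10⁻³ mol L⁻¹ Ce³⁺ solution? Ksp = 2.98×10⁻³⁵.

1.00×10⁻¹⁰ M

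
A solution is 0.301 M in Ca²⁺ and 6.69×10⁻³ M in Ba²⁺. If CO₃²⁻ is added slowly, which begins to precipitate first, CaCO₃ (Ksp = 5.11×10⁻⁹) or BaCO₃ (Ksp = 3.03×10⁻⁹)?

CaCO₃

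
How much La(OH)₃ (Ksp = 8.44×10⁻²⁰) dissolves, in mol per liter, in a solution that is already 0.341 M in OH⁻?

2.13×10⁻¹⁸ M

La(OH)₃(s) ⇌ La³⁺(aq) + 3 OH⁻(aq)
With OH⁻ already at 0.341 M and s small, take [OH⁻] ≈ 0.341 M and [La³⁺] = s.
Ksp = [La³⁺][OH⁻]^3 = s(0.341)^3
s = 8.44×10⁻²⁰ / (0.341)^3 = 2.13×10⁻¹⁸
s = 2.13×10⁻¹⁸ M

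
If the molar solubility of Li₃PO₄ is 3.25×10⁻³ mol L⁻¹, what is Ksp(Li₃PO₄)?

Ksp = 3.01×10⁻⁹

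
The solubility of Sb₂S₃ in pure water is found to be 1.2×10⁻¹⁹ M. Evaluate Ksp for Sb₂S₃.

Sb₂S₃(s) ⇌ 2 Sb³⁺(aq) + 3 S²⁻(aq)
For each mole of Sb₂S₃ that dissolves per liter, [Sb³⁺] = 2s and [S²⁻] = 3s; let s denote this solubility.
Ksp = [Sb³⁺]^2[S²⁻]^3 = (2s)^2 · (3s)^3 = 108s^5
Ksp = 108 × (1.2×10⁻¹⁹)^5 = 2.7×10⁻⁹³

Ksp = 2.7×10⁻⁹³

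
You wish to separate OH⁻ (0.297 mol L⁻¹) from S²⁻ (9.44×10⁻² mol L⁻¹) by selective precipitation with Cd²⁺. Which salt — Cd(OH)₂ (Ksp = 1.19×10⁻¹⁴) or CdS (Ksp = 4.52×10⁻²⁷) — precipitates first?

CdS

Precipitation begins when Q = Ksp.
For Cd(OH)₂: [Cd²⁺] = (Ksp/[OH⁻]^2) = 1.35×10⁻¹³ mol L⁻¹
For CdS: [Cd²⁺] = (Ksp/[S²⁻]) = 4.79×10⁻²⁶ mol L⁻¹
Since CdS needs less Cd²⁺ to reach saturation, it precipitates first.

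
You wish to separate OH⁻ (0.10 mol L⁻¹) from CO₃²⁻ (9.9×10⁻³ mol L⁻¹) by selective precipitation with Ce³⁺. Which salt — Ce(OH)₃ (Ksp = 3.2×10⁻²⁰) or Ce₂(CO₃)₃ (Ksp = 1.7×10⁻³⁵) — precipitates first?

Each salt precipitates once Q = Ksp for that salt.
For Ce(OH)₃: [Ce³⁺] = (Ksp/[OH⁻]^3) = 3.2×10⁻¹⁷ mol L⁻¹
For Ce₂(CO₃)₃: [Ce³⁺] = (Ksp/[CO₃²⁻]^3)^(1/2) = 4.2×10⁻¹⁵ mol L⁻¹
The smaller threshold [Ce³⁺] is reached first, so Ce(OH)₃ precipitates first.

Ce(OH)₃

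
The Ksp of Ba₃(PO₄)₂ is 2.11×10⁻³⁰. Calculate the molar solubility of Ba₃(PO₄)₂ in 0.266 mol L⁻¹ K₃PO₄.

1.03×10⁻¹⁰ M

Ba₃(PO₄)₂(s) ⇌ 3 Ba²⁺(aq) + 2 PO₄³⁻(aq)
With PO₄³⁻ already at 0.266 mol L⁻¹ and s small, take [PO₄³⁻] ≈ 0.266 mol L⁻¹ and [Ba²⁺] = 3s.
Ksp = [Ba²⁺]^3[PO₄³⁻]^2 = (3s)^3(0.266)^2
(3s)^3 = 2.11×10⁻³⁰ / (0.266)^2 = 2.98×10⁻²⁹
s = 1.03×10⁻¹⁰ mol L⁻¹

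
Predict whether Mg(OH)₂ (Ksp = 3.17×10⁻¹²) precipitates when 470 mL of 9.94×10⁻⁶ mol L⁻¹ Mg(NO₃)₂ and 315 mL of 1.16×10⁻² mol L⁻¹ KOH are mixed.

Yes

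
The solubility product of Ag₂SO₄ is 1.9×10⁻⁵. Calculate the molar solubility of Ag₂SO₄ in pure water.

Ag₂SO₄(s) ⇌ 2 Ag⁺(aq) + SO₄²⁻(aq)
Call the molar solubility s, so that [Ag⁺] = 2s and [SO₄²⁻] = s.
Ksp = [Ag⁺]^2[SO₄²⁻] = (2s)^2 · s = 4s^3
4s^3 = 1.9×10⁻⁵  ⇒  s^3 = 4.8×10⁻⁶
Taking the 3rd root, s = 1.7×10⁻² mol/L.

1.7×10⁻² M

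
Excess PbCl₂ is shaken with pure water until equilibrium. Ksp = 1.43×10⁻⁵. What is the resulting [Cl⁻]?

3.06×10⁻² M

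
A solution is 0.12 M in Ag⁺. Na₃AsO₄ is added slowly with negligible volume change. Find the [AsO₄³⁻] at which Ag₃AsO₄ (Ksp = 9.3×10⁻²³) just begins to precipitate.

5.4×10⁻²⁰ M

Each salt precipitates once Q = Ksp for that salt.
Ag₃AsO₄(s) ⇌ 3 Ag⁺(aq) + AsO₄³⁻(aq)
Ksp = [Ag⁺]^3[AsO₄³⁻] = [AsO₄³⁻](0.12)^3
[AsO₄³⁻] = 9.3×10⁻²³ / (0.12)^3 = 5.4×10⁻²⁰
[AsO₄³⁻] = 5.4×10⁻²⁰ M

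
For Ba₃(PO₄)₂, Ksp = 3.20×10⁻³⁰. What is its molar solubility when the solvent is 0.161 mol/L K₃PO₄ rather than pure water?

Ba₃(PO₄)₂(s) ⇌ 3 Ba²⁺(aq) + 2 PO₄³⁻(aq)
Let s be the solubility of Ba₃(PO₄)₂ here. The common ion gives [PO₄³⁻] ≈ 0.161 mol/L, and [Ba²⁺] = 3s.
Ksp = [Ba²⁺]^3[PO₄³⁻]^2 = (3s)^3(0.161)^2
(3s)^3 = 3.20×10⁻³⁰ / (0.161)^2 = 1.23×10⁻²⁸
s = 1.66×10⁻¹⁰ mol/L

1.66×10⁻¹⁰ M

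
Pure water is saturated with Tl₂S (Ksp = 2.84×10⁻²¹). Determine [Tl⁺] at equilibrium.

Tl₂S(s) ⇌ 2 Tl⁺(aq) + S²⁻(aq)
Call the molar solubility s, so that [Tl⁺] = 2s and [S²⁻] = s.
Ksp = [Tl⁺]^2[S²⁻] = (2s)^2 · s = 4s^3 = 2.84×10⁻²¹
s = 8.92×10⁻⁸ M
[Tl⁺] = 2s = 1.78×10⁻⁷ M

1.78×10⁻⁷ M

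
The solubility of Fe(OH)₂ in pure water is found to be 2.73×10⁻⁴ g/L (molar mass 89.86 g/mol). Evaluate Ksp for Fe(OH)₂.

Convert to molarity: s = 2.73×10⁻⁴ / 89.86 = 3.0381×10⁻⁶ mol/L
Fe(OH)₂(s) ⇌ Fe²⁺(aq) + 2 OH⁻(aq)
Call the molar solubility s, so that [Fe²⁺] = s and [OH⁻] = 2s.
Ksp = [Fe²⁺][OH⁻]^2 = s · (2s)^2 = 4s^3
Ksp = 4 × (3.0381×10⁻⁶)^3 = 1.12×10⁻¹⁶

Ksp = 1.12×10⁻¹⁶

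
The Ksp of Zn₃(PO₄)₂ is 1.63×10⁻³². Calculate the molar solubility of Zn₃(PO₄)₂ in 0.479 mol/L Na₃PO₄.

Zn₃(PO₄)₂(s) ⇌ 3 Zn²⁺(aq) + 2 PO₄³⁻(aq)
PO₄³⁻ is already present at 0.479 mol/L. If s mol/L of Zn₃(PO₄)₂ dissolves, [Zn²⁺] = 3s while [PO₄³⁻] ≈ 0.479 mol/L.
Ksp = [Zn²⁺]^3[PO₄³⁻]^2 = (3s)^3(0.479)^2
(3s)^3 = 1.63×10⁻³² / (0.479)^2 = 7.10×10⁻³²
s = 1.38×10⁻¹¹ mol/L

1.38×10⁻¹¹ M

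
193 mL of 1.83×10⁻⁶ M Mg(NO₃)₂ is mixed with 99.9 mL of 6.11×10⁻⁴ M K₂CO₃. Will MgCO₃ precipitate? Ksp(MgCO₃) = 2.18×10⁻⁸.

The combined volume is 292.9 mL.
[Mg²⁺] = (1.83×10⁻⁶)(193)/292.9 = 1.21×10⁻⁶ M
[CO₃²⁻] = (6.11×10⁻⁴)(99.9)/292.9 = 2.08×10⁻⁴ M
Q = [Mg²⁺][CO₃²⁻] = 2.51×10⁻¹⁰
Since Q (2.51×10⁻¹⁰) is less than Ksp (2.18×10⁻⁸), no MgCO₃ precipitates.

No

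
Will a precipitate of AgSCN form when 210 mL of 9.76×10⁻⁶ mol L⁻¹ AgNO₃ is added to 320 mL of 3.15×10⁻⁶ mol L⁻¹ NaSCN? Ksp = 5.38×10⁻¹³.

Yes

After mixing, V = 210 mL + 320 mL = 530 mL.
[Ag⁺] = (9.76×10⁻⁶)(210)/530 = 3.87×10⁻⁶ mol L⁻¹
[SCN⁻] = (3.15×10⁻⁶)(320)/530 = 1.90×10⁻⁶ mol L⁻¹
Q = [Ag⁺][SCN⁻] = 7.35×10⁻¹²
Because Q > Ksp (7.35×10⁻¹² vs 5.38×10⁻¹³), a precipitate of AgSCN forms.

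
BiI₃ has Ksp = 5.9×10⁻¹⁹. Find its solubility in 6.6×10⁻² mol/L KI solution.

2.1×10⁻¹⁵ M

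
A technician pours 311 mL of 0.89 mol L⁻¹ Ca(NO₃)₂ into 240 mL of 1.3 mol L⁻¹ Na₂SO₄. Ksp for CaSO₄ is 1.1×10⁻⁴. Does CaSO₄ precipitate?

Yes

Total volume after mixing = 311 + 240 = 551 mL.
[Ca²⁺] = (0.89)(311)/551 = 0.50 mol L⁻¹
[SO₄²⁻] = (1.3)(240)/551 = 0.57 mol L⁻¹
Q = [Ca²⁺][SO₄²⁻] = 0.28
Because Q > Ksp (0.28 vs 1.1×10⁻⁴), a precipitate of CaSO₄ forms.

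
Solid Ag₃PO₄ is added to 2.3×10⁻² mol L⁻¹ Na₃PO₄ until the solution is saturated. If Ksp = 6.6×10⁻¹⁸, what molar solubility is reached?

Ag₃PO₄(s) ⇌ 3 Ag⁺(aq) + PO₄³⁻(aq)
Let s be the solubility of Ag₃PO₄ here. The common ion gives [PO₄³⁻] ≈ 2.3×10⁻² mol L⁻¹, and [Ag⁺] = 3s.
Ksp = [Ag⁺]^3[PO₄³⁻] = (3s)^3(2.3×10⁻²)
(3s)^3 = 6.6×10⁻¹⁸ / (2.3×10⁻²) = 2.9×10⁻¹⁶
s = 2.2×10⁻⁶ mol L⁻¹

2.2×10⁻⁶ M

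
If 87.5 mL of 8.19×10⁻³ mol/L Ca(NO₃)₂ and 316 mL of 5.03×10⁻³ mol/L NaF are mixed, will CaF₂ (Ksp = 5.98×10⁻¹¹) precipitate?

After mixing, V = 87.5 mL + 316 mL = 403.5 mL.
[Ca²⁺] = (8.19×10⁻³)(87.5)/403.5 = 1.78×10⁻³ mol/L
[F⁻] = (5.03×10⁻³)(316)/403.5 = 3.94×10⁻³ mol/L
Q = [Ca²⁺][F⁻]^2 = 2.76×10⁻⁸
Q = 2.76×10⁻⁸ > Ksp = 5.98×10⁻¹¹, so the solution is supersaturated and CaF₂ precipitates.

Yes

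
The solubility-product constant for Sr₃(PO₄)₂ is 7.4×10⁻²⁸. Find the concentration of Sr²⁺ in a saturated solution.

4.4×10⁻⁶ M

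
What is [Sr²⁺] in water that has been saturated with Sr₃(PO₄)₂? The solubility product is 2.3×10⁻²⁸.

3.5×10⁻⁶ M

Sr₃(PO₄)₂(s) ⇌ 3 Sr²⁺(aq) + 2 PO₄³⁻(aq)
Let s be the molar solubility. Then [Sr²⁺] = 3s and [PO₄³⁻] = 2s.
Ksp = [Sr²⁺]^3[PO₄³⁻]^2 = (3s)^3 · (2s)^2 = 108s^5 = 2.3×10⁻²⁸
s = 1.2×10⁻⁶ M
[Sr²⁺] = 3s = 3.5×10⁻⁶ M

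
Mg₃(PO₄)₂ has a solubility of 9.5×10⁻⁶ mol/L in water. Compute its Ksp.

Ksp = 8.4×10⁻²⁴

Mg₃(PO₄)₂(s) ⇌ 3 Mg²⁺(aq) + 2 PO₄³⁻(aq)
Let s be the molar solubility. Then [Mg²⁺] = 3s and [PO₄³⁻] = 2s.
Ksp = [Mg²⁺]^3[PO₄³⁻]^2 = (3s)^3 · (2s)^2 = 108s^5
Ksp = 108 × (9.5×10⁻⁶)^5 = 8.4×10⁻²⁴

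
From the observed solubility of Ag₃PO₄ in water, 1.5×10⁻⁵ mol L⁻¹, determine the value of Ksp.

Ksp = 1.4×10⁻¹⁸

Ag₃PO₄(s) ⇌ 3 Ag⁺(aq) + PO₄³⁻(aq)
Let s be the molar solubility. Then [Ag⁺] = 3s and [PO₄³⁻] = s.
Ksp = [Ag⁺]^3[PO₄³⁻] = (3s)^3 · s = 27s^4
Ksp = 27 × (1.5×10⁻⁵)^4 = 1.4×10⁻¹⁸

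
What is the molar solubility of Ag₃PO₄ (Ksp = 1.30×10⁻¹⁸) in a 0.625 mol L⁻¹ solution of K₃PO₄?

4.26×10⁻⁷ M

Ag₃PO₄(s) ⇌ 3 Ag⁺(aq) + PO₄³⁻(aq)
PO₄³⁻ is already present at 0.625 mol L⁻¹. If s mol/L of Ag₃PO₄ dissolves, [Ag⁺] = 3s while [PO₄³⁻] ≈ 0.625 mol L⁻¹.
Ksp = [Ag⁺]^3[PO₄³⁻] = (3s)^3(0.625)
(3s)^3 = 1.30×10⁻¹⁸ / (0.625) = 2.08×10⁻¹⁸
s = 4.26×10⁻⁷ mol L⁻¹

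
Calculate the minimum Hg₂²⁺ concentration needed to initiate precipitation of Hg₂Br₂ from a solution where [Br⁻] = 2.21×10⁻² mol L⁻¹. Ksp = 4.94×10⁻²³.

1.01×10⁻¹⁹ M

The threshold for precipitation is Q = Ksp.
Hg₂Br₂(s) ⇌ Hg₂²⁺(aq) + 2 Br⁻(aq)
Ksp = [Hg₂²⁺][Br⁻]^2 = [Hg₂²⁺](2.21×10⁻²)^2
[Hg₂²⁺] = 4.94×10⁻²³ / (2.21×10⁻²)^2 = 1.01×10⁻¹⁹
[Hg₂²⁺] = 1.01×10⁻¹⁹ mol L⁻¹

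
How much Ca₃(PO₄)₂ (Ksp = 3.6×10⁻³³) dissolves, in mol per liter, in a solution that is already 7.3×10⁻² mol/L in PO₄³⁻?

2.9×10⁻¹¹ M

Ca₃(PO₄)₂(s) ⇌ 3 Ca²⁺(aq) + 2 PO₄³⁻(aq)
With PO₄³⁻ already at 7.3×10⁻² mol/L and s small, take [PO₄³⁻] ≈ 7.3×10⁻² mol/L and [Ca²⁺] = 3s.
Ksp = [Ca²⁺]^3[PO₄³⁻]^2 = (3s)^3(7.3×10⁻²)^2
(3s)^3 = 3.6×10⁻³³ / (7.3×10⁻²)^2 = 6.8×10⁻³¹
s = 2.9×10⁻¹¹ mol/L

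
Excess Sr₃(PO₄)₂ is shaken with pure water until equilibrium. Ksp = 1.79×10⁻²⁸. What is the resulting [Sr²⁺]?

3.32×10⁻⁶ M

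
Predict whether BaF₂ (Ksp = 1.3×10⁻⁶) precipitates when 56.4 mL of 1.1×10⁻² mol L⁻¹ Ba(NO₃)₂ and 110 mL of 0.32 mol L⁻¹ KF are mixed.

Total volume after mixing = 56.4 + 110 = 166.4 mL.
[Ba²⁺] = (1.1×10⁻²)(56.4)/166.4 = 3.7×10⁻³ mol L⁻¹
[F⁻] = (0.32)(110)/166.4 = 0.21 mol L⁻¹
Q = [Ba²⁺][F⁻]^2 = 1.7×10⁻⁴
Since Q (1.7×10⁻⁴) exceeds Ksp (1.3×10⁻⁶), BaF₂ will precipitate.

Yes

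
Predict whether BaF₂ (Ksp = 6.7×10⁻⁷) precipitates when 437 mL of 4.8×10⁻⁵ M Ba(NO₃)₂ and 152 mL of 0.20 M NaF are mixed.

No

After mixing, V = 437 mL + 152 mL = 589 mL.
[Ba²⁺] = (4.8×10⁻⁵)(437)/589 = 3.6×10⁻⁵ M
[F⁻] = (0.20)(152)/589 = 5.2×10⁻² M
Q = [Ba²⁺][F⁻]^2 = 9.5×10⁻⁸
Since Q (9.5×10⁻⁸) is less than Ksp (6.7×10⁻⁷), no BaF₂ precipitates.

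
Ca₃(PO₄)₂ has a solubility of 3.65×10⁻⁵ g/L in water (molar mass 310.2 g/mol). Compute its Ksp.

Ksp = 2.44×10⁻³³

Molar solubility s = (3.65×10⁻⁵ g/L) / (310.2 g/mol) = 1.1767×10⁻⁷ mol/L
Ca₃(PO₄)₂(s) ⇌ 3 Ca²⁺(aq) + 2 PO₄³⁻(aq)
Let s be the molar solubility. Then [Ca²⁺] = 3s and [PO₄³⁻] = 2s.
Ksp = [Ca²⁺]^3[PO₄³⁻]^2 = (3s)^3 · (2s)^2 = 108s^5
Ksp = 108 × (1.1767×10⁻⁷)^5 = 2.44×10⁻³³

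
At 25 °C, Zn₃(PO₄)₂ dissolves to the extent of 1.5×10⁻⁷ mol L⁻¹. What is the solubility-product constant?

Ksp = 8.2×10⁻³³

Zn₃(PO₄)₂(s) ⇌ 3 Zn²⁺(aq) + 2 PO₄³⁻(aq)
Call the molar solubility s, so that [Zn²⁺] = 3s and [PO₄³⁻] = 2s.
Ksp = [Zn²⁺]^3[PO₄³⁻]^2 = (3s)^3 · (2s)^2 = 108s^5
Ksp = 108 × (1.5×10⁻⁷)^5 = 8.2×10⁻³³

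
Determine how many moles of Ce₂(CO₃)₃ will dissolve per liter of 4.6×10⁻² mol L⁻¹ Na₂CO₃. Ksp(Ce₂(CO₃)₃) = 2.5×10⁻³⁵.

Ce₂(CO₃)₃(s) ⇌ 2 Ce³⁺(aq) + 3 CO₃²⁻(aq)
The solution already contains CO₃²⁻ at 4.6×10⁻² mol L⁻¹. Let s be the molar solubility of Ce₂(CO₃)₃.
[CO₃²⁻] ≈ 4.6×10⁻² mol L⁻¹ (common ion dominates); [Ce³⁺] = 2s.
Ksp = [Ce³⁺]^2[CO₃²⁻]^3 = (2s)^2(4.6×10⁻²)^3
(2s)^2 = 2.5×10⁻³⁵ / (4.6×10⁻²)^3 = 2.6×10⁻³¹
s = 2.5×10⁻¹⁶ mol L⁻¹

2.5×10⁻¹⁶ M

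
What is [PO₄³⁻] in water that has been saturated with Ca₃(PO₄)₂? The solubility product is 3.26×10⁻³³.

2.49×10⁻⁷ M

Ca₃(PO₄)₂(s) ⇌ 3 Ca²⁺(aq) + 2 PO₄³⁻(aq)
For each mole of Ca₃(PO₄)₂ that dissolves per liter, [Ca²⁺] = 3s and [PO₄³⁻] = 2s; let s denote this solubility.
Ksp = [Ca²⁺]^3[PO₄³⁻]^2 = (3s)^3 · (2s)^2 = 108s^5 = 3.26×10⁻³³
s = 1.25×10⁻⁷ mol/L
[PO₄³⁻] = 2s = 2.49×10⁻⁷ mol/L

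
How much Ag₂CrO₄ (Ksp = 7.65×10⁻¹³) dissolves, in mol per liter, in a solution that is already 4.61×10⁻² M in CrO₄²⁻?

Ag₂CrO₄(s) ⇌ 2 Ag⁺(aq) + CrO₄²⁻(aq)
With CrO₄²⁻ already at 4.61×10⁻² M and s small, take [CrO₄²⁻] ≈ 4.61×10⁻² M and [Ag⁺] = 2s.
Ksp = [Ag⁺]^2[CrO₄²⁻] = (2s)^2(4.61×10⁻²)
(2s)^2 = 7.65×10⁻¹³ / (4.61×10⁻²) = 1.66×10⁻¹¹
s = 2.04×10⁻⁶ M

2.04×10⁻⁶ M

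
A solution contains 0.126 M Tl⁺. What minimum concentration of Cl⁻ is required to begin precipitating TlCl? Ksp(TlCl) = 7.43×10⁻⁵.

5.90×10⁻⁴ M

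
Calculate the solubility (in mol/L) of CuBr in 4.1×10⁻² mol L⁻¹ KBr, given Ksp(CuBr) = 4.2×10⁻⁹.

CuBr(s) ⇌ Cu⁺(aq) + Br⁻(aq)
The solution already contains Br⁻ at 4.1×10⁻² mol L⁻¹. Let s be the molar solubility of CuBr.
[Br⁻] ≈ 4.1×10⁻² mol L⁻¹ (common ion dominates); [Cu⁺] = s.
Ksp = [Cu⁺][Br⁻] = s(4.1×10⁻²)
s = 4.2×10⁻⁹ / (4.1×10⁻²) = 1.0×10⁻⁷
s = 1.0×10⁻⁷ mol L⁻¹

1.0×10⁻⁷ M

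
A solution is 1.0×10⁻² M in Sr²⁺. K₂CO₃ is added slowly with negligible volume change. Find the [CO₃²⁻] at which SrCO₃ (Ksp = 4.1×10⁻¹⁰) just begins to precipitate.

The threshold for precipitation is Q = Ksp.
SrCO₃(s) ⇌ Sr²⁺(aq) + CO₃²⁻(aq)
Ksp = [Sr²⁺][CO₃²⁻] = [CO₃²⁻](1.0×10⁻²)
[CO₃²⁻] = 4.1×10⁻¹⁰ / (1.0×10⁻²) = 4.1×10⁻⁸
[CO₃²⁻] = 4.1×10⁻⁸ M

4.1×10⁻⁸ M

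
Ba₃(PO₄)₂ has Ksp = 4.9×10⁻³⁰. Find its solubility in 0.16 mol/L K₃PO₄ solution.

Ba₃(PO₄)₂(s) ⇌ 3 Ba²⁺(aq) + 2 PO₄³⁻(aq)
With PO₄³⁻ already at 0.16 mol/L and s small, take [PO₄³⁻] ≈ 0.16 mol/L and [Ba²⁺] = 3s.
Ksp = [Ba²⁺]^3[PO₄³⁻]^2 = (3s)^3(0.16)^2
(3s)^3 = 4.9×10⁻³⁰ / (0.16)^2 = 1.9×10⁻²⁸
s = 1.9×10⁻¹⁰ mol/L

1.9×10⁻¹⁰ M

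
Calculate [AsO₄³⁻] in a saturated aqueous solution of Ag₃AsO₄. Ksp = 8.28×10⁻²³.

1.32×10⁻⁶ M

Ag₃AsO₄(s) ⇌ 3 Ag⁺(aq) + AsO₄³⁻(aq)
For each mole of Ag₃AsO₄ that dissolves per liter, [Ag⁺] = 3s and [AsO₄³⁻] = s; let s denote this solubility.
Ksp = [Ag⁺]^3[AsO₄³⁻] = (3s)^3 · s = 27s^4 = 8.28×10⁻²³
s = 1.32×10⁻⁶ mol/L
[AsO₄³⁻] = s = 1.32×10⁻⁶ mol/L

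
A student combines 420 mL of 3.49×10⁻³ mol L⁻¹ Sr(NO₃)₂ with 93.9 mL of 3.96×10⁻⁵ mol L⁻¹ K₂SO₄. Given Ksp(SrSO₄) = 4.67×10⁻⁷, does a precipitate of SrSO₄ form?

The combined volume is 513.9 mL.
[Sr²⁺] = (3.49×10⁻³)(420)/513.9 = 2.85×10⁻³ mol L⁻¹
[SO₄²⁻] = (3.96×10⁻⁵)(93.9)/513.9 = 7.24×10⁻⁶ mol L⁻¹
Q = [Sr²⁺][SO₄²⁻] = 2.06×10⁻⁸
Q = 2.06×10⁻⁸ < Ksp = 4.67×10⁻⁷, so the solution is unsaturated and no precipitate forms.

No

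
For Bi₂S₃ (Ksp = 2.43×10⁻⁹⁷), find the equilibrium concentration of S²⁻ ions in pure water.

Bi₂S₃(s) ⇌ 2 Bi³⁺(aq) + 3 S²⁻(aq)
With molar solubility s: [Bi³⁺] = 2s, [S²⁻] = 3s.
Ksp = [Bi³⁺]^2[S²⁻]^3 = (2s)^2 · (3s)^3 = 108s^5 = 2.43×10⁻⁹⁷
s = 1.86×10⁻²⁰ M
[S²⁻] = 3s = 5.59×10⁻²⁰ M

5.59×10⁻²⁰ M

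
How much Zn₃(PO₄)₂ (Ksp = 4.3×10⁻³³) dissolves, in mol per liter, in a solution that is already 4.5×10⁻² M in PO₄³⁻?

Zn₃(PO₄)₂(s) ⇌ 3 Zn²⁺(aq) + 2 PO₄³⁻(aq)
Let s be the solubility of Zn₃(PO₄)₂ here. The common ion gives [PO₄³⁻] ≈ 4.5×10⁻² M, and [Zn²⁺] = 3s.
Ksp = [Zn²⁺]^3[PO₄³⁻]^2 = (3s)^3(4.5×10⁻²)^2
(3s)^3 = 4.3×10⁻³³ / (4.5×10⁻²)^2 = 2.1×10⁻³⁰
s = 4.3×10⁻¹¹ M

4.3×10⁻¹¹ M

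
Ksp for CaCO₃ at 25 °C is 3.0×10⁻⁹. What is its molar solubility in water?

5.5×10⁻⁵ M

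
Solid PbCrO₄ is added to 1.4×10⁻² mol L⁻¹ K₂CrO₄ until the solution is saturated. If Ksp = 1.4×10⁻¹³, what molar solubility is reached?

1.0×10⁻¹¹ M

PbCrO₄(s) ⇌ Pb²⁺(aq) + CrO₄²⁻(aq)
Let s be the solubility of PbCrO₄ here. The common ion gives [CrO₄²⁻] ≈ 1.4×10⁻² mol L⁻¹, and [Pb²⁺] = s.
Ksp = [Pb²⁺][CrO₄²⁻] = s(1.4×10⁻²)
s = 1.4×10⁻¹³ / (1.4×10⁻²) = 1.0×10⁻¹¹
s = 1.0×10⁻¹¹ mol L⁻¹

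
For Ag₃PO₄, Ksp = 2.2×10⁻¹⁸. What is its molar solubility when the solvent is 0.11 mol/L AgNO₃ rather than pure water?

Ag₃PO₄(s) ⇌ 3 Ag⁺(aq) + PO₄³⁻(aq)
Ag⁺ is already present at 0.11 mol/L. If s mol/L of Ag₃PO₄ dissolves, [PO₄³⁻] = s while [Ag⁺] ≈ 0.11 mol/L.
Ksp = [Ag⁺]^3[PO₄³⁻] = (0.11)^3s
s = 2.2×10⁻¹⁸ / (0.11)^3 = 1.7×10⁻¹⁵
s = 1.7×10⁻¹⁵ mol/L

1.7×10⁻¹⁵ M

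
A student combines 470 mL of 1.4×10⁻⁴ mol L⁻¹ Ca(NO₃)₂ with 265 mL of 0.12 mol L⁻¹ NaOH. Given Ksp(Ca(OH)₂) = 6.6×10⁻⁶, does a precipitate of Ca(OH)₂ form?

No

The combined volume is 735 mL.
[Ca²⁺] = (1.4×10⁻⁴)(470)/735 = 9.0×10⁻⁵ mol L⁻¹
[OH⁻] = (0.12)(265)/735 = 4.3×10⁻² mol L⁻¹
Q = [Ca²⁺][OH⁻]^2 = 1.7×10⁻⁷
Q = 1.7×10⁻⁷ < Ksp = 6.6×10⁻⁶, so the solution is unsaturated and no precipitate forms.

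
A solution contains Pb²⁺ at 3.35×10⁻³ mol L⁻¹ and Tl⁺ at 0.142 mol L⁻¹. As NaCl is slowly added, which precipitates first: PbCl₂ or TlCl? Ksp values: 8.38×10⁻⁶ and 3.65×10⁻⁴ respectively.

TlCl

Precipitation begins when Q = Ksp.
For PbCl₂: [Cl⁻] = (Ksp/[Pb²⁺])^(1/2) = 5.00×10⁻² mol L⁻¹
For TlCl: [Cl⁻] = (Ksp/[Tl⁺]) = 2.57×10⁻³ mol L⁻¹
The smaller threshold [Cl⁻] is reached first, so TlCl precipitates first.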